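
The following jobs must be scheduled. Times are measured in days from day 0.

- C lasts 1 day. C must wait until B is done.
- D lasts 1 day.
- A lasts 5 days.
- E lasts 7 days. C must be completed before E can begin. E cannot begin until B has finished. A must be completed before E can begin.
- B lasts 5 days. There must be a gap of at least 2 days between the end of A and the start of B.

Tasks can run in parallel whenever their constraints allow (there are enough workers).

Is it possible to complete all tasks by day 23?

Nothing blocks D, so it runs from day 0 to day 1.
A can start immediately at day 0; it finishes at day 5.
After A (finishes day 5, plus 2-day gap → day 7), B can start at day 7 and finishes at day 12.
After B (finishes day 12), C can start at day 12 and finishes at day 13.
E cannot start until C (finishes day 13); B (finishes day 12); A (finishes day 5). The controlling bound is day 13, so E finishes at 13 + 7 = day 20.
Every task is finished by day 20, which is no later than the deadline of 23, so the schedule is feasible.

Yes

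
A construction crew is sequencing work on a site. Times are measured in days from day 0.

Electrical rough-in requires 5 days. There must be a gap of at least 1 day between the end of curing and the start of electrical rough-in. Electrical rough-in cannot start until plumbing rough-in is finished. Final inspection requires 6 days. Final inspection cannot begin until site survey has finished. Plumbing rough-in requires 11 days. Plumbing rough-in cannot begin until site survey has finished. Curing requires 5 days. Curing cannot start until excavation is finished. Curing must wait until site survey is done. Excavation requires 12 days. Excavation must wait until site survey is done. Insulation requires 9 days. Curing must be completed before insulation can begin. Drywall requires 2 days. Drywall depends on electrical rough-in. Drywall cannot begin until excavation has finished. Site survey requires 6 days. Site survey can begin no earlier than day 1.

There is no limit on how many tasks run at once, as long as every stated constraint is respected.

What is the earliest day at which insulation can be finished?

33

Site survey waits on its own release at day 1, so it starts at day 1 and finishes at 1 + 6 = day 7.
After site survey (finishes day 7), excavation can start at day 7 and finishes at day 19.
For curing: excavation (finishes day 19); site survey (finishes day 7). Taking the maximum gives a start of day 19, and it finishes at 19 + 5 = day 24.
Insulation cannot begin until curing (finishes day 24). It runs from day 24 to 24 + 9 = day 33.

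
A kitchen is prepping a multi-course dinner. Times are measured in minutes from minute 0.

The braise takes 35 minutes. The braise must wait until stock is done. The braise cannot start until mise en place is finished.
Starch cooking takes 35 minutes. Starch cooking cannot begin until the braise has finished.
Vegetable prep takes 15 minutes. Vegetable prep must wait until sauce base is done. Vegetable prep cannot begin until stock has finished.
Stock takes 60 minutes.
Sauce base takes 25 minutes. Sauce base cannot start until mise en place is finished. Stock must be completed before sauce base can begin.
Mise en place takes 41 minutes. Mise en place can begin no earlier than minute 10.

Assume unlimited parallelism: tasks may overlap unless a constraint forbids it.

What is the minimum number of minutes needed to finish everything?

130

Nothing blocks stock, so it runs from minute 0 to minute 60.
Mise en place waits on its own release at minute 10, so it starts at minute 10 and finishes at 10 + 41 = minute 51.
The braise cannot start until stock (finishes minute 60); mise en place (finishes minute 51). The controlling bound is minute 60, so the braise finishes at 60 + 35 = minute 95.
Starch cooking waits on the braise (finishes minute 95), so it starts at minute 95 and finishes at 95 + 35 = minute 130.
Sauce base cannot start until mise en place (finishes minute 51); stock (finishes minute 60). The controlling bound is minute 60, so sauce base finishes at 60 + 25 = minute 85.
Vegetable prep needs all of sauce base (finishes minute 85); stock (finishes minute 60). That puts its earliest start at minute 85; it finishes at 85 + 15 = minute 100.
All tasks are finished once the last one completes. Finish times: Mise en place at 51, Stock at 60, Sauce base at 85, The braise at 95, Vegetable prep at 100, Starch cooking at 130. The latest is minute 130.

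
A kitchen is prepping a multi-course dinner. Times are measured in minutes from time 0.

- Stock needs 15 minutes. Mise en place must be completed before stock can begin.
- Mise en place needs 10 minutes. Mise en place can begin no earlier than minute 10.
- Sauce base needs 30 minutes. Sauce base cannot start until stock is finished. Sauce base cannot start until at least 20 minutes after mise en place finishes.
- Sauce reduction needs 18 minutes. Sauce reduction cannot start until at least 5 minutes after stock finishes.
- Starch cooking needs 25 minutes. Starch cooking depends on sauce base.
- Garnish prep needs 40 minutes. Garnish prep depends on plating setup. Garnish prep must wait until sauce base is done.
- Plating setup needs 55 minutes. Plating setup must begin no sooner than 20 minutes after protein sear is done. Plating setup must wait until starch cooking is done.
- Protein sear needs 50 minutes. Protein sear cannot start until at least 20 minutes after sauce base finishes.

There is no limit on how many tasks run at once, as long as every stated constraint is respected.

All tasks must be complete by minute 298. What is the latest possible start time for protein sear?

Nothing follows garnish prep; the deadline of minute 298 is its only limit. It must start by 298 − 40 = minute 258.
Since garnish prep (must start by minute 258) depends on it, plating setup must finish by minute 258. Backing off its 55-minute duration gives a latest start of minute 203.
Protein sear has to be done before plating setup (must start by minute 203, minus 20-minute gap → minute 183). That means finishing by minute 183, i.e. starting by 183 − 50 = minute 133.

133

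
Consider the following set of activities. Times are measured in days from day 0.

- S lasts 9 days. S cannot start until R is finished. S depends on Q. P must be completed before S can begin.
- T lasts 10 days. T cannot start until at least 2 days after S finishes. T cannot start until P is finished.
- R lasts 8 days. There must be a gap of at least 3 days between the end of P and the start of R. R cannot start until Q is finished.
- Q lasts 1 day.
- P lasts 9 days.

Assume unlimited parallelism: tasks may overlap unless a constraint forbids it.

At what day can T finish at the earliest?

41

Q can start immediately at day 0; it finishes at day 1.
P has no prerequisites, so it starts at day 0 and finishes at day 9.
R has to wait for P (finishes day 9, plus 3-day gap → day 12); Q (finishes day 1). The latest of these is day 12, so R runs day 12 to 12 + 8 = day 20.
For S: R (finishes day 20); Q (finishes day 1); P (finishes day 9). Taking the maximum gives a start of day 20, and it finishes at 20 + 9 = day 29.
T needs all of S (finishes day 29, plus 2-day gap → day 31); P (finishes day 9). That puts its earliest start at day 31; it finishes at 31 + 10 = day 41.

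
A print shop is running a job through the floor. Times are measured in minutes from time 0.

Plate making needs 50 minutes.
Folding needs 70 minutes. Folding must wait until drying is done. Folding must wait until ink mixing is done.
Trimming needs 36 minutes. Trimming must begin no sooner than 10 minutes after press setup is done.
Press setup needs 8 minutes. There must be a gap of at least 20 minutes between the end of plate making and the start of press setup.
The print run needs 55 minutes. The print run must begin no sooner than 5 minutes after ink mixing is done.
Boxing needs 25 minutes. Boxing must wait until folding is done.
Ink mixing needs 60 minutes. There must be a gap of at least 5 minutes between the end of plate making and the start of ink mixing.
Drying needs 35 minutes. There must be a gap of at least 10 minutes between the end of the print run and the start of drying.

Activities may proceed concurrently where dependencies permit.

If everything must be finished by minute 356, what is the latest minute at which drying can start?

To finish by minute 356, boxing (duration 25) must start no later than minute 331.
Since boxing (must start by minute 331) depends on it, folding must finish by minute 331. Backing off its 70-minute duration gives a latest start of minute 261.
Since folding (must start by minute 261) depends on it, drying must finish by minute 261. Backing off its 35-minute duration gives a latest start of minute 226.

226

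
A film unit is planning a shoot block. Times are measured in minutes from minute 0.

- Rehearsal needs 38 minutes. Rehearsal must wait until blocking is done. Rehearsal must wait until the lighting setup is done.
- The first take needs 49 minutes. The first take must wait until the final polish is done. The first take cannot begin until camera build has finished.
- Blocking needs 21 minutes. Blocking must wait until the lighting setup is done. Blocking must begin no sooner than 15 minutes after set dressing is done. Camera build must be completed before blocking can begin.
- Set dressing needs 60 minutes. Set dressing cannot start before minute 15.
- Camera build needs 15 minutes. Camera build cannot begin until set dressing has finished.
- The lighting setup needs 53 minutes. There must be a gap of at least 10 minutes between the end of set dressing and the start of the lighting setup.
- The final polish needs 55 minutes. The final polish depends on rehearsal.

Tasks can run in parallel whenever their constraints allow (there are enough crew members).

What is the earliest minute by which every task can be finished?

301

After its own release at minute 15, set dressing can start at minute 15 and finishes at minute 75.
Camera build waits on set dressing (finishes minute 75), so it starts at minute 75 and finishes at 75 + 15 = minute 90.
The lighting setup waits on set dressing (finishes minute 75, plus 10-minute gap → minute 85), so it starts at minute 85 and finishes at 85 + 53 = minute 138.
Blocking needs all of the lighting setup (finishes minute 138); set dressing (finishes minute 75, plus 15-minute gap → minute 90); camera build (finishes minute 90). That puts its earliest start at minute 138; it finishes at 138 + 21 = minute 159.
Rehearsal has to wait for blocking (finishes minute 159); the lighting setup (finishes minute 138). The latest of these is minute 159, so rehearsal runs minute 159 to 159 + 38 = minute 197.
After rehearsal (finishes minute 197), the final polish can start at minute 197 and finishes at minute 252.
The first take has to wait for the final polish (finishes minute 252); camera build (finishes minute 90). The latest of these is minute 252, so the first take runs minute 252 to 252 + 49 = minute 301.
All tasks are finished once the last one completes. Finish times: Set dressing at 75, The lighting setup at 138, Camera build at 90, Blocking at 159, Rehearsal at 197, The final polish at 252, The first take at 301. The latest is minute 301.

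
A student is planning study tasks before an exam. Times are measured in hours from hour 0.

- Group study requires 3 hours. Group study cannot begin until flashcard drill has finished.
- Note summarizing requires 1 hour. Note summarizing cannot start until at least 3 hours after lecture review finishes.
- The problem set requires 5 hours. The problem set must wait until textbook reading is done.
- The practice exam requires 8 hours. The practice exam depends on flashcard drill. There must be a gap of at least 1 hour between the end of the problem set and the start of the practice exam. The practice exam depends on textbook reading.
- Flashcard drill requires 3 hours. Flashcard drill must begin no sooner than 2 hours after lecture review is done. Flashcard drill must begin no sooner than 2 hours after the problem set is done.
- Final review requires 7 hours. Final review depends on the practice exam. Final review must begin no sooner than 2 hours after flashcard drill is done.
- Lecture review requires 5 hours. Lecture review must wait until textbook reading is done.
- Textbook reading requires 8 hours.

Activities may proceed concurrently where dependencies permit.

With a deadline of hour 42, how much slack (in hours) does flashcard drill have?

Nothing blocks textbook reading, so it runs from hour 0 to hour 8.
After textbook reading (finishes hour 8), the problem set can start at hour 8 and finishes at hour 13.
Lecture review cannot begin until textbook reading (finishes hour 8). It runs from hour 8 to 8 + 5 = hour 13.
For flashcard drill: lecture review (finishes hour 13, plus 2-hour gap → hour 15); the problem set (finishes hour 13, plus 2-hour gap → hour 15). Taking the maximum gives a start of hour 15, and it finishes at 15 + 3 = hour 18.

Working backward from the deadline:
To finish by hour 42, final review (duration 7) must start no later than hour 35.
The practice exam has to be done before final review (must start by hour 35). That means finishing by hour 35, i.e. starting by 35 − 8 = hour 27.
Group study must finish by hour 42; it takes 3 hours, so it must start by 42 − 3 = hour 39.
Flashcard drill has several dependents: the practice exam (must start by hour 27); group study (must start by hour 39); final review (must start by hour 35, minus 2-hour gap → hour 33). The earliest of those limits is hour 27, so flashcard drill must start by 27 − 3 = hour 24.
So flashcard drill can start as early as hour 15 and as late as hour 24, giving 24 − 15 = 9 hours of slack.

9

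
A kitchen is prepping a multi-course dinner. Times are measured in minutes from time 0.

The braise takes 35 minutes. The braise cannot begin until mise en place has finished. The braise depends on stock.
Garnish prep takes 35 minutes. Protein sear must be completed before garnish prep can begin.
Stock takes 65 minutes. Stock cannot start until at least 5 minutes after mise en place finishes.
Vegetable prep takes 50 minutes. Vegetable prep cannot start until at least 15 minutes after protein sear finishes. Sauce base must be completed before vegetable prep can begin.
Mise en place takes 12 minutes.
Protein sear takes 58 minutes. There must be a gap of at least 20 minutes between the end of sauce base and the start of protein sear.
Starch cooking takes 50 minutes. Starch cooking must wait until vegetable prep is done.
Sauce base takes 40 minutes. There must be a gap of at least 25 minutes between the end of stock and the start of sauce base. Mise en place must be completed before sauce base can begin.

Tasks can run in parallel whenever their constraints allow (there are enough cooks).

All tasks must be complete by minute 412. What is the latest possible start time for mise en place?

72

Starch cooking has no dependents, so it just needs to finish by minute 412. Starting by 412 − 50 = minute 362 achieves that.
Vegetable prep has to be done before starch cooking (must start by minute 362). That means finishing by minute 362, i.e. starting by 362 − 50 = minute 312.
Garnish prep has no dependents, so it just needs to finish by minute 412. Starting by 412 − 35 = minute 377 achieves that.
Protein sear has several dependents: vegetable prep (must start by minute 312, minus 15-minute gap → minute 297); garnish prep (must start by minute 377). The earliest of those limits is minute 297, so protein sear must start by 297 − 58 = minute 239.
Sauce base feeds protein sear (must start by minute 239, minus 20-minute gap → minute 219); vegetable prep (must start by minute 312). Taking the minimum, sauce base must finish by minute 219 and start by 219 − 40 = minute 179.
To finish by minute 412, the braise (duration 35) must start no later than minute 377.
Stock feeds sauce base (must start by minute 179, minus 25-minute gap → minute 154); the braise (must start by minute 377). Taking the minimum, stock must finish by minute 154 and start by 154 − 65 = minute 89.
For mise en place: stock (must start by minute 89, minus 5-minute gap → minute 84); sauce base (must start by minute 179); the braise (must start by minute 377). The most restrictive is minute 84; with a 12-minute duration, mise en place must start by minute 72.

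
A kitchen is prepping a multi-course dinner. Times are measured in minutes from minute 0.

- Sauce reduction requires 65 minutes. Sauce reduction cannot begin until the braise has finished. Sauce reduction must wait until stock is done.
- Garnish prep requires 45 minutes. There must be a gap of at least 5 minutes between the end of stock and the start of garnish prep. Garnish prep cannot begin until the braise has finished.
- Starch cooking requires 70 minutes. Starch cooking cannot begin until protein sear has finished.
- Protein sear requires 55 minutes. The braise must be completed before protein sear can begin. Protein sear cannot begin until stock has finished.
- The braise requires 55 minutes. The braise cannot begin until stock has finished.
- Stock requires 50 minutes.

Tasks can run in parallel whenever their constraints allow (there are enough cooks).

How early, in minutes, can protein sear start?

105

Nothing blocks stock, so it runs from minute 0 to minute 50.
The braise waits on stock (finishes minute 50), so it starts at minute 50 and finishes at 50 + 55 = minute 105.
Protein sear waits on the braise (finishes minute 105); stock (finishes minute 50). The latest of these is minute 105, which is the earliest protein sear can start.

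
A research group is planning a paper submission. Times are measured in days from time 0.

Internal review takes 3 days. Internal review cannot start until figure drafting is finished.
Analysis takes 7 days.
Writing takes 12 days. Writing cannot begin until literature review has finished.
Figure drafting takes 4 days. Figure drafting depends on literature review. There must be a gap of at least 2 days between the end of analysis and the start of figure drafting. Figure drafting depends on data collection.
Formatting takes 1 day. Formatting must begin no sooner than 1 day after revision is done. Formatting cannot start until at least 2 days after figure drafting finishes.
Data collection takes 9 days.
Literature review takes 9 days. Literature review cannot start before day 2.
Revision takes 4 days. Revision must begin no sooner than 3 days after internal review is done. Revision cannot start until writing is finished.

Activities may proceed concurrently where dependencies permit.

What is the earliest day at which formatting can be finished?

29

Analysis has no prerequisites, so it starts at day 0 and finishes at day 7.
Data collection can start immediately at day 0; it finishes at day 9.
Literature review cannot begin until its own release at day 2. It runs from day 2 to 2 + 9 = day 11.
Writing waits on literature review (finishes day 11), so it starts at day 11 and finishes at 11 + 12 = day 23.
For figure drafting: literature review (finishes day 11); analysis (finishes day 7, plus 2-day gap → day 9); data collection (finishes day 9). Taking the maximum gives a start of day 11, and it finishes at 11 + 4 = day 15.
After figure drafting (finishes day 15), internal review can start at day 15 and finishes at day 18.
Revision needs all of internal review (finishes day 18, plus 3-day gap → day 21); writing (finishes day 23). That puts its earliest start at day 23; it finishes at 23 + 4 = day 27.
For formatting: revision (finishes day 27, plus 1-day gap → day 28); figure drafting (finishes day 15, plus 2-day gap → day 17). Taking the maximum gives a start of day 28, and it finishes at 28 + 1 = day 29.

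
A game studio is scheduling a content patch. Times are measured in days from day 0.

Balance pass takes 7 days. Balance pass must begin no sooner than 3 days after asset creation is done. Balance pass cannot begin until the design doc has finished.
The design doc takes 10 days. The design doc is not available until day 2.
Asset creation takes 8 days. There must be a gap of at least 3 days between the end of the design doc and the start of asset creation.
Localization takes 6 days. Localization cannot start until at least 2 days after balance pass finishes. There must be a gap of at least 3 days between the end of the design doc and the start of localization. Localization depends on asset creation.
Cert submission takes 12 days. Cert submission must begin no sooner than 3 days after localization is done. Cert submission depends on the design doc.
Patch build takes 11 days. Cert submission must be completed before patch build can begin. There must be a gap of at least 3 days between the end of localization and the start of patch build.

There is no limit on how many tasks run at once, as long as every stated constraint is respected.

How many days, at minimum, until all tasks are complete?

The design doc waits on its own release at day 2, so it starts at day 2 and finishes at 2 + 10 = day 12.
Asset creation cannot begin until the design doc (finishes day 12, plus 3-day gap → day 15). It runs from day 15 to 15 + 8 = day 23.
For balance pass: asset creation (finishes day 23, plus 3-day gap → day 26); the design doc (finishes day 12). Taking the maximum gives a start of day 26, and it finishes at 26 + 7 = day 33.
For localization: balance pass (finishes day 33, plus 2-day gap → day 35); the design doc (finishes day 12, plus 3-day gap → day 15); asset creation (finishes day 23). Taking the maximum gives a start of day 35, and it finishes at 35 + 6 = day 41.
Cert submission needs all of localization (finishes day 41, plus 3-day gap → day 44); the design doc (finishes day 12). That puts its earliest start at day 44; it finishes at 44 + 12 = day 56.
Patch build has to wait for cert submission (finishes day 56); localization (finishes day 41, plus 3-day gap → day 44). The latest of these is day 56, so patch build runs day 56 to 56 + 11 = day 67.
All tasks are finished once the last one completes. Finish times: The design doc at 12, Asset creation at 23, Balance pass at 33, Localization at 41, Cert submission at 56, Patch build at 67. The latest is day 67.

67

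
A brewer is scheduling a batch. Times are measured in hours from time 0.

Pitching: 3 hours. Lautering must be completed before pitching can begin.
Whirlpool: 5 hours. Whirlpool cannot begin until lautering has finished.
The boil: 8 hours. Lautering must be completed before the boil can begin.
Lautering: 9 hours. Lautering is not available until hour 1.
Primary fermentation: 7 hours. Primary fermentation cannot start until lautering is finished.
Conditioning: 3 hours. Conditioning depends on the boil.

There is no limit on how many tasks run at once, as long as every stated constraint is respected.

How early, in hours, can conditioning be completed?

After its own release at hour 1, lautering can start at hour 1 and finishes at hour 10.
The boil waits on lautering (finishes hour 10), so it starts at hour 10 and finishes at 10 + 8 = hour 18.
Conditioning waits on the boil (finishes hour 18), so it starts at hour 18 and finishes at 18 + 3 = hour 21.

21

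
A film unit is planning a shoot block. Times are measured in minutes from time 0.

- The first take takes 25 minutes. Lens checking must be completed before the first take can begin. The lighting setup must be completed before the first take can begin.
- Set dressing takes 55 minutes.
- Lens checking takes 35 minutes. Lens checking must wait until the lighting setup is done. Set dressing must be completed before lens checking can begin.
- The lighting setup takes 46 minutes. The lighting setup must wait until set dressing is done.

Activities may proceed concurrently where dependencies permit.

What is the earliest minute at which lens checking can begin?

Set dressing can start immediately at minute 0; it finishes at minute 55.
The lighting setup waits on set dressing (finishes minute 55), so it starts at minute 55 and finishes at 55 + 46 = minute 101.
Lens checking waits on the lighting setup (finishes minute 101); set dressing (finishes minute 55). The latest of these is minute 101, which is the earliest lens checking can start.

101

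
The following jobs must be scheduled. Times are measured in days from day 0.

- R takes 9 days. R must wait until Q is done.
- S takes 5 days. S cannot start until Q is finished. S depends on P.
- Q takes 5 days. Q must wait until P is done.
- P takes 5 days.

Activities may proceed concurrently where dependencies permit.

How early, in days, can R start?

10

P has no prerequisites, so it starts at day 0 and finishes at day 5.
Q cannot begin until P (finishes day 5). It runs from day 5 to 5 + 5 = day 10.
R waits on Q (finishes day 10), so the earliest it can start is day 10.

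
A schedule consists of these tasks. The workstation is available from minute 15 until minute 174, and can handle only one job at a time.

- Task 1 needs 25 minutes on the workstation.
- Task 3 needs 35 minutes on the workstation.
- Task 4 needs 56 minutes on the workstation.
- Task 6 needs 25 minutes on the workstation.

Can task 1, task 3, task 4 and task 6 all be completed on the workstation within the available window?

The workstation window is 174 − 15 = 159 minutes.
Running back to back, the jobs need 25 + 35 + 56 + 25 = 141 minutes on the workstation.
Since 141 ≤ 159, they fit within the window.

Yes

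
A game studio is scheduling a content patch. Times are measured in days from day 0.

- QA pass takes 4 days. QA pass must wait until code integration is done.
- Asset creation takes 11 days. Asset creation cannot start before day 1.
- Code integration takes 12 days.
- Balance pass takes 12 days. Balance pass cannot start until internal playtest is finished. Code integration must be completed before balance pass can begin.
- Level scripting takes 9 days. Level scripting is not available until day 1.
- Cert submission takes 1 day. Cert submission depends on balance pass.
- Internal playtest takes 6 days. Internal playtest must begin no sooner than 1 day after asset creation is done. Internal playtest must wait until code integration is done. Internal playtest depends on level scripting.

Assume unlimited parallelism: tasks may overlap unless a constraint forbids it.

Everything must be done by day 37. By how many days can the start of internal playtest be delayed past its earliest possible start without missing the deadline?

Code integration can start immediately at day 0; it finishes at day 12.
Level scripting cannot begin until its own release at day 1. It runs from day 1 to 1 + 9 = day 10.
Asset creation waits on its own release at day 1, so it starts at day 1 and finishes at 1 + 11 = day 12.
Internal playtest cannot start until asset creation (finishes day 12, plus 1-day gap → day 13); code integration (finishes day 12); level scripting (finishes day 10). The controlling bound is day 13, so internal playtest finishes at 13 + 6 = day 19.

Working backward from the deadline:
Nothing follows cert submission; the deadline of day 37 is its only limit. It must start by 37 − 1 = day 36.
Since cert submission (must start by day 36) depends on it, balance pass must finish by day 36. Backing off its 12-day duration gives a latest start of day 24.
Since balance pass (must start by day 24) depends on it, internal playtest must finish by day 24. Backing off its 6-day duration gives a latest start of day 18.
So internal playtest can start as early as day 13 and as late as day 18, giving 18 − 13 = 5 days of slack.

5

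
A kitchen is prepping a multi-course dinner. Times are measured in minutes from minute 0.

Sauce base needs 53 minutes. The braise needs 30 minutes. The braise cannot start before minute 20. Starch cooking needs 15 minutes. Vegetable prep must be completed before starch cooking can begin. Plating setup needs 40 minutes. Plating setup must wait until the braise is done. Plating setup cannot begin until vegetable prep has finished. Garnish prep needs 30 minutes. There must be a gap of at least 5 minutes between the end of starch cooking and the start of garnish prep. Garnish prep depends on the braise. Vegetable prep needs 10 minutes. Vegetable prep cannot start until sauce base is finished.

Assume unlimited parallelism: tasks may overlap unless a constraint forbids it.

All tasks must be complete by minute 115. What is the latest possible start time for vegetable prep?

Garnish prep has no dependents, so it just needs to finish by minute 115. Starting by 115 − 30 = minute 85 achieves that.
Starch cooking feeds into garnish prep (must start by minute 85, minus 5-minute gap → minute 80); so starch cooking must finish by minute 80 and therefore start by minute 65.
Nothing follows plating setup; the deadline of minute 115 is its only limit. It must start by 115 − 40 = minute 75.
Vegetable prep must finish in time for starch cooking (must start by minute 65); plating setup (must start by minute 75). The tightest is minute 65, so vegetable prep must start by 65 − 10 = minute 55.

55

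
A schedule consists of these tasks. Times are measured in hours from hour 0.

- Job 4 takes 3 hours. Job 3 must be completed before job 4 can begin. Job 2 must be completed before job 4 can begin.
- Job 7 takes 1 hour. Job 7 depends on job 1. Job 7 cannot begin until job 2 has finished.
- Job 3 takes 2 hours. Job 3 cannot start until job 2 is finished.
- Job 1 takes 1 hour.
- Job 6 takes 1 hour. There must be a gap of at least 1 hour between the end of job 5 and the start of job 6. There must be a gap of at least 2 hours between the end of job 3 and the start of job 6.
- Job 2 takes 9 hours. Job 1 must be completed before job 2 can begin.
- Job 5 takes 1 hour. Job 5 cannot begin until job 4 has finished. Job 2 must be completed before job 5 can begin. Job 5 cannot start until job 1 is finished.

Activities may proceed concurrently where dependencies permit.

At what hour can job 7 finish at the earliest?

11

Nothing blocks job 1, so it runs from hour 0 to hour 1.
Job 2 waits on job 1 (finishes hour 1), so it starts at hour 1 and finishes at 1 + 9 = hour 10.
Job 7 needs all of job 1 (finishes hour 1); job 2 (finishes hour 10). That puts its earliest start at hour 10; it finishes at 10 + 1 = hour 11.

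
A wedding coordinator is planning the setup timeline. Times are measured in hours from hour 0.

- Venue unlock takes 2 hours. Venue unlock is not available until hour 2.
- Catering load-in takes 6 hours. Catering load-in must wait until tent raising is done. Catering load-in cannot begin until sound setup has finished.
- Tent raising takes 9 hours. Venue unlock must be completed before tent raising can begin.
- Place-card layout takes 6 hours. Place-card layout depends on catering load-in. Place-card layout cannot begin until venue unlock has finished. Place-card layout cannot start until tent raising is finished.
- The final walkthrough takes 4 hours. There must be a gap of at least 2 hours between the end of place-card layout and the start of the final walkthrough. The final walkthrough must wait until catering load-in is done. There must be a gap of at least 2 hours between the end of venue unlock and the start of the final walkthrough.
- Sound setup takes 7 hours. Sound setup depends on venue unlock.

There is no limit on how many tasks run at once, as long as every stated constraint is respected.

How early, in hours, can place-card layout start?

19

After its own release at hour 2, venue unlock can start at hour 2 and finishes at hour 4.
Sound setup cannot begin until venue unlock (finishes hour 4). It runs from hour 4 to 4 + 7 = hour 11.
After venue unlock (finishes hour 4), tent raising can start at hour 4 and finishes at hour 13.
Catering load-in has to wait for tent raising (finishes hour 13); sound setup (finishes hour 11). The latest of these is hour 13, so catering load-in runs hour 13 to 13 + 6 = hour 19.
Place-card layout waits on catering load-in (finishes hour 19); venue unlock (finishes hour 4); tent raising (finishes hour 13). The latest of these is hour 19, which is the earliest place-card layout can start.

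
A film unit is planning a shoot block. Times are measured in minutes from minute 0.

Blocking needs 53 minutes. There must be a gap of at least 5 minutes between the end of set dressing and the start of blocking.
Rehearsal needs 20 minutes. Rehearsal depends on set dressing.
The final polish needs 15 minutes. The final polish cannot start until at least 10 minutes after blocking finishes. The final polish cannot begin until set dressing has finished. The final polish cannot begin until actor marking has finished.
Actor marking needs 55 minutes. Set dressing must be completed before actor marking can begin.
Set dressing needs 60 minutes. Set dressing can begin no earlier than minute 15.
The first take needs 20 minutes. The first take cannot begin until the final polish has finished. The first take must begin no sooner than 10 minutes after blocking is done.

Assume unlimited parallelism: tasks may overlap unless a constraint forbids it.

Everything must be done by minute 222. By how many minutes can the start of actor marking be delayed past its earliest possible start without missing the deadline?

After its own release at minute 15, set dressing can start at minute 15 and finishes at minute 75.
Actor marking cannot begin until set dressing (finishes minute 75). It runs from minute 75 to 75 + 55 = minute 130.

Working backward from the deadline:
The first take has no dependents, so it just needs to finish by minute 222. Starting by 222 − 20 = minute 202 achieves that.
The final polish feeds into the first take (must start by minute 202); so the final polish must finish by minute 202 and therefore start by minute 187.
Actor marking has to be done before the final polish (must start by minute 187). That means finishing by minute 187, i.e. starting by 187 − 55 = minute 132.
So actor marking can start as early as minute 75 and as late as minute 132, giving 132 − 75 = 57 minutes of slack.

57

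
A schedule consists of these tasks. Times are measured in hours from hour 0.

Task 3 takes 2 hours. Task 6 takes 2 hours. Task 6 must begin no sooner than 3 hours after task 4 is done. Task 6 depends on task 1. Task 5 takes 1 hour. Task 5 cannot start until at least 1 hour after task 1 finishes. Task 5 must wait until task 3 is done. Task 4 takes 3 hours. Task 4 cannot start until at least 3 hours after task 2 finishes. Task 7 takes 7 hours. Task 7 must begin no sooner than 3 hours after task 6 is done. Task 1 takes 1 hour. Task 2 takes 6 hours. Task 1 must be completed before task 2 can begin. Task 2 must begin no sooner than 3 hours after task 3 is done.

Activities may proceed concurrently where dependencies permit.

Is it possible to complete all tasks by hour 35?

Yes

Task 3 can start immediately at hour 0; it finishes at hour 2.
Nothing blocks task 1, so it runs from hour 0 to hour 1.
Task 5 has to wait for task 1 (finishes hour 1, plus 1-hour gap → hour 2); task 3 (finishes hour 2). The latest of these is hour 2, so task 5 runs hour 2 to 2 + 1 = hour 3.
Task 2 cannot start until task 1 (finishes hour 1); task 3 (finishes hour 2, plus 3-hour gap → hour 5). The controlling bound is hour 5, so task 2 finishes at 5 + 6 = hour 11.
After task 2 (finishes hour 11, plus 3-hour gap → hour 14), task 4 can start at hour 14 and finishes at hour 17.
Task 6 has to wait for task 4 (finishes hour 17, plus 3-hour gap → hour 20); task 1 (finishes hour 1). The latest of these is hour 20, so task 6 runs hour 20 to 20 + 2 = hour 22.
Task 7 waits on task 6 (finishes hour 22, plus 3-hour gap → hour 25), so it starts at hour 25 and finishes at 25 + 7 = hour 32.
Every task is finished by hour 32, which is no later than the deadline of 35, so the schedule is feasible.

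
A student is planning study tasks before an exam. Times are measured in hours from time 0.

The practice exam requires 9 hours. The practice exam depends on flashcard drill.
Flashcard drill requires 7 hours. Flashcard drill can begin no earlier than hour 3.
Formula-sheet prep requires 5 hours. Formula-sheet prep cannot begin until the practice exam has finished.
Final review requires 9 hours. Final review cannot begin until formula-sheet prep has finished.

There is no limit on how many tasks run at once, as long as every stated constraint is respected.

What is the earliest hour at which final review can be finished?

Flashcard drill waits on its own release at hour 3, so it starts at hour 3 and finishes at 3 + 7 = hour 10.
After flashcard drill (finishes hour 10), the practice exam can start at hour 10 and finishes at hour 19.
Formula-sheet prep waits on the practice exam (finishes hour 19), so it starts at hour 19 and finishes at 19 + 5 = hour 24.
Final review cannot begin until formula-sheet prep (finishes hour 24). It runs from hour 24 to 24 + 9 = hour 33.

33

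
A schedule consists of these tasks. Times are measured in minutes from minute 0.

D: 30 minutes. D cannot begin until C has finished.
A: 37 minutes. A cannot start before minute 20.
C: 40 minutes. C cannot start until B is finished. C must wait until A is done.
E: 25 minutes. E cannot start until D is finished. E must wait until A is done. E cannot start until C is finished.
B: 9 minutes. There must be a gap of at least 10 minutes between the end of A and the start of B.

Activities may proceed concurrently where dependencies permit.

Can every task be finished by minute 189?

A waits on its own release at minute 20, so it starts at minute 20 and finishes at 20 + 37 = minute 57.
B cannot begin until A (finishes minute 57, plus 10-minute gap → minute 67). It runs from minute 67 to 67 + 9 = minute 76.
C has to wait for B (finishes minute 76); A (finishes minute 57). The latest of these is minute 76, so C runs minute 76 to 76 + 40 = minute 116.
After C (finishes minute 116), D can start at minute 116 and finishes at minute 146.
For E: D (finishes minute 146); A (finishes minute 57); C (finishes minute 116). Taking the maximum gives a start of minute 146, and it finishes at 146 + 25 = minute 171.
Every task is finished by minute 171, which is no later than the deadline of 189, so the schedule is feasible.

Yes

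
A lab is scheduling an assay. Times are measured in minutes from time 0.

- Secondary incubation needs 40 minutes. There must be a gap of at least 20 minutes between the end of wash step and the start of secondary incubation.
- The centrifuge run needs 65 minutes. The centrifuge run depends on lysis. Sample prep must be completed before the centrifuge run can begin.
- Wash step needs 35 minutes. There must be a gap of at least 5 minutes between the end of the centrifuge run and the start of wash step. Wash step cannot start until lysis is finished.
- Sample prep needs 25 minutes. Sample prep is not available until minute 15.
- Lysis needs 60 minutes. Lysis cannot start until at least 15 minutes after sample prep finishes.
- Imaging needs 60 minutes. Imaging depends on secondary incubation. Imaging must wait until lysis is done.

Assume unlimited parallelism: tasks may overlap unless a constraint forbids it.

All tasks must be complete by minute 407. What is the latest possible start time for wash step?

252

Imaging has no dependents, so it just needs to finish by minute 407. Starting by 407 − 60 = minute 347 achieves that.
Secondary incubation feeds into imaging (must start by minute 347); so secondary incubation must finish by minute 347 and therefore start by minute 307.
Since secondary incubation (must start by minute 307, minus 20-minute gap → minute 287) depends on it, wash step must finish by minute 287. Backing off its 35-minute duration gives a latest start of minute 252.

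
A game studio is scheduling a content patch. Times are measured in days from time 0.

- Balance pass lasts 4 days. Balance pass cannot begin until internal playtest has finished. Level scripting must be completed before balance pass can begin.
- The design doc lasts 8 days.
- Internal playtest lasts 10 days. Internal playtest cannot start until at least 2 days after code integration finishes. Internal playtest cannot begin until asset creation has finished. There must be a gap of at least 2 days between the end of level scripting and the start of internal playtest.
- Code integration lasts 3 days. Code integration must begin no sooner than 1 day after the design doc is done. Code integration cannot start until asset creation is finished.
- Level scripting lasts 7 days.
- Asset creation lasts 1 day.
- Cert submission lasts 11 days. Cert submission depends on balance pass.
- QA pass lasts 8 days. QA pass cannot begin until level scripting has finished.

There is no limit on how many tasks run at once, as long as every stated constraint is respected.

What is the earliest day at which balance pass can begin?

Level scripting has no prerequisites, so it starts at day 0 and finishes at day 7.
Nothing blocks asset creation, so it runs from day 0 to day 1.
The design doc can start immediately at day 0; it finishes at day 8.
For code integration: the design doc (finishes day 8, plus 1-day gap → day 9); asset creation (finishes day 1). Taking the maximum gives a start of day 9, and it finishes at 9 + 3 = day 12.
Internal playtest needs all of code integration (finishes day 12, plus 2-day gap → day 14); asset creation (finishes day 1); level scripting (finishes day 7, plus 2-day gap → day 9). That puts its earliest start at day 14; it finishes at 14 + 10 = day 24.
Balance pass waits on internal playtest (finishes day 24); level scripting (finishes day 7). The latest of these is day 24, which is the earliest balance pass can start.

24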